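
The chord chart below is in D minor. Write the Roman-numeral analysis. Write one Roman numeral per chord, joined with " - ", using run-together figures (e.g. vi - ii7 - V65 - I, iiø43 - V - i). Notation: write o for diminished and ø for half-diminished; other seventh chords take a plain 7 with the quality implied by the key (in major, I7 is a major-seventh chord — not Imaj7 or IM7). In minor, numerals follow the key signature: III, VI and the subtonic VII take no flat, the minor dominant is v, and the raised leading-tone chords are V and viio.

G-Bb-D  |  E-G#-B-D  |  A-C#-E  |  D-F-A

iv - V7/V - V - i

G-Bb-D: root G is the subdominant; minor triad there is iv.
E-G#-B-D: chromatic; E is V of V, so V7/V.
A-C#-E: major triad on A = scale degree 5 → V.
D-F-A: minor triad on D = scale degree 1 → i.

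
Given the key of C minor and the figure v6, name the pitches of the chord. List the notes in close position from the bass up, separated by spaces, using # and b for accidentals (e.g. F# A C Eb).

Bb D G

In C minor, the fifth degree is G, and the diatonic chord built there is a minor triad.
That chord is spelled G-Bb-D.
The figured bass 6 indicates first inversion, placing the third (Bb) in the bass: Bb-D-G.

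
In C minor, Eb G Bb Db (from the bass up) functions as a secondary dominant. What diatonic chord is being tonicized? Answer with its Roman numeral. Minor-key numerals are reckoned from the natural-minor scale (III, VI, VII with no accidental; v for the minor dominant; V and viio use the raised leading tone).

The chord is a dominant seventh chord on Eb.
A dominant resolves down a perfect fifth: Eb → Ab. In C minor, Ab is scale degree 6, i.e. VI.

VI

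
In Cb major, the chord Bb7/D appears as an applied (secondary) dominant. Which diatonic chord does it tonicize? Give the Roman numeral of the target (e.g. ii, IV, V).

iii

The chord is a dominant seventh chord on Bb.
A dominant resolves down a perfect fifth: Bb → Eb. In Cb major, Eb is scale degree 3, i.e. iii.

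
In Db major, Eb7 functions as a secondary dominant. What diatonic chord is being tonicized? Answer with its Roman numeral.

The chord is a dominant seventh chord on Eb.
A dominant resolves down a perfect fifth: Eb → Ab. In Db major, Ab is scale degree 5, i.e. V.

V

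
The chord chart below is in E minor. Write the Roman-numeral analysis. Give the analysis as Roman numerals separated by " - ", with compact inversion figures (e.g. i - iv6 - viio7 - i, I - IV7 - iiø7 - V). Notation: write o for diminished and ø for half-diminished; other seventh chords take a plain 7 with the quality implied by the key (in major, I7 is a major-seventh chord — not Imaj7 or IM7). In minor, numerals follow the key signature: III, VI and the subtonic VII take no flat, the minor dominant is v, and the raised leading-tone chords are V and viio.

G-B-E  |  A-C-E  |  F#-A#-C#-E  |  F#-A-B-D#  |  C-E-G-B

G-B-E has root E, degree 1 in E minor, so i6.
A-C-E: minor triad on A = scale degree 4 → iv.
F#-A#-C#-E is the secondary dominant of V (dominant seventh chord on F#): V7/V.
F#-A-B-D# has root B, degree 5 in E minor, so V43.
C-E-G-B: root C is the submediant; major seventh chord there is VI7.

i6 - iv - V7/V - V43 - VI7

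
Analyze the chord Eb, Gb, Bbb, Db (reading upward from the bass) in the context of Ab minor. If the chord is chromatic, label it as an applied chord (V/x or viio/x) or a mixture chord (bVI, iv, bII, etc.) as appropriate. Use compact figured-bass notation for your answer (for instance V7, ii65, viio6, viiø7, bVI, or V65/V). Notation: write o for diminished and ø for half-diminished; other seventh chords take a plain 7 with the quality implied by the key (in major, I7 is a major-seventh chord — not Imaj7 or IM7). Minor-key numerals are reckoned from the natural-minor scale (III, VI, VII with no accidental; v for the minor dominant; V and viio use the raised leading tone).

Stacked in thirds the chord is Eb-Gb-Bbb-Db: a half-diminished seventh chord on Eb.
Eb sits a half step below Fb (VI in Ab minor); a diminished chord there is the applied leading-tone chord of VI.

viiø7/VI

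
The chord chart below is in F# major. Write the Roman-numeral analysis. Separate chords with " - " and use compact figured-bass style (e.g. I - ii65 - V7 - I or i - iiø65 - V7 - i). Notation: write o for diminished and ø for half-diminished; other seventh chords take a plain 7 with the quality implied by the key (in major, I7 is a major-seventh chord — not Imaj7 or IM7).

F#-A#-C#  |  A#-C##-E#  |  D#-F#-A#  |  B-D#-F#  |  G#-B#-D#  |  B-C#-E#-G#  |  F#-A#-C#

I - V/vi - vi - IV - V/V - V42 - I

F#-A#-C# has root F#, degree 1 in F# major, so I.
A#-C##-E# is the secondary dominant of vi (major triad on A#): V/vi.
D#-F#-A#: minor triad on D# = scale degree 6 → vi.
B-D#-F# has root B, degree 4 in F# major, so IV.
G#-B#-D#: chromatic; G# is V of V, so V/V.
B-C#-E#-G# has root C#, degree 5 in F# major, so V42.
F#-A#-C#: major triad on F# = scale degree 1 → I.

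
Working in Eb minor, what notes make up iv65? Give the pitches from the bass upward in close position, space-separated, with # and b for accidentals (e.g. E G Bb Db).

Cb Eb Gb Ab

In Eb minor, the fourth degree is Ab, and the diatonic chord built there is a minor seventh chord.
That chord is spelled Ab-Cb-Eb-Gb.
With the 65 figure the chord is in first inversion; from the bass Cb upward in close position it reads Cb-Eb-Gb-Ab.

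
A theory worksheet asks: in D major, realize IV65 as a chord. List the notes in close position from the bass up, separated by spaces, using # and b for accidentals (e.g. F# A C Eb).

B D F# G

In D major, the subdominant is G, and the diatonic chord built there is a major seventh chord.
Stacking thirds from G gives G-B-D-F#.
With the 65 figure the chord is in first inversion; from the bass B upward in close position it reads B-D-F#-G.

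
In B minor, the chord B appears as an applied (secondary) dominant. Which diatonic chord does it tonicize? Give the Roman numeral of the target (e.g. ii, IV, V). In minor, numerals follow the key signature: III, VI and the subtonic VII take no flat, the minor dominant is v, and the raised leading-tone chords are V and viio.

iv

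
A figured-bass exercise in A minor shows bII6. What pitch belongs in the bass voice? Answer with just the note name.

bII in A minor has root Bb; the chord is Bb-D-F.
The figure 6 means first inversion — the third is in the bass.

D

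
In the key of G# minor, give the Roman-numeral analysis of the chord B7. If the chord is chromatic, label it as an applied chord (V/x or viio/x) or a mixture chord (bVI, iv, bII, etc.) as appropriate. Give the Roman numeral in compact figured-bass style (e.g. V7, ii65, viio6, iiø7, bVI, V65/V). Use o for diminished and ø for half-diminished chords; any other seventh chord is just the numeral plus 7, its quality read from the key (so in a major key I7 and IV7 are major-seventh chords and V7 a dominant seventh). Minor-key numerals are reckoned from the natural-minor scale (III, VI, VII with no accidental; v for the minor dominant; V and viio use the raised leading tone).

The pitches B-D#-F#-A form a dominant seventh chord rooted on B.
B is not a diatonic chord root with this quality in G# minor, but it lies a perfect fifth above E (VI), so the chord functions as an applied dominant of VI.

V7/VI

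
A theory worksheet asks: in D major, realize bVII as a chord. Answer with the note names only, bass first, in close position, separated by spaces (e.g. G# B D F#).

C E G

bVII is a major triad on the lowered seventh degree (the subtonic), borrowed from the parallel minor. In D major that root is C.
So the chord is C-E-G.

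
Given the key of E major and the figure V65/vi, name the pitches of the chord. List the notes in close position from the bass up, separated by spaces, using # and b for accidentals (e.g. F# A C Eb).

The slash means an applied dominant: we want the dominant of vi. In E major, vi is C# minor, and its dominant is built on G#.
Building a dominant seventh chord on G# gives G#-B#-D#-F#.
With the 65 figure the chord is in first inversion; from the bass B# upward in close position it reads B#-D#-F#-G#.

B# D# F# G#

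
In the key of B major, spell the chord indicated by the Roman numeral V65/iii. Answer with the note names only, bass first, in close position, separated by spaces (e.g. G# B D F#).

C## E# G# A#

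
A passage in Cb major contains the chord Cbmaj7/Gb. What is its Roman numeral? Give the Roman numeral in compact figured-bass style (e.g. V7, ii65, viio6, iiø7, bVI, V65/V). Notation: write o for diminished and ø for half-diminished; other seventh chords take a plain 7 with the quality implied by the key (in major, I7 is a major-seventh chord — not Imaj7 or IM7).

The pitches Cb-Eb-Gb-Bb form a major seventh chord rooted on Cb.
Cb is scale degree 1 in Cb major, and a major seventh chord on that degree is written I7.
With Gb in the bass the chord is in second inversion, so the figured bass is 43.

I43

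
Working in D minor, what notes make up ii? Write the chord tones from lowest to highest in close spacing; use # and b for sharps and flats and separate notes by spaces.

E G B

ii is the minor supertonic, borrowed from the parallel major (the Dorian ii). In D minor that root is E.
So the chord is E-G-B.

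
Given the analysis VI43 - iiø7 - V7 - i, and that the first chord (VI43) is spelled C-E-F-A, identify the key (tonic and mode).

VI43 is given as C-E-F-A — a major seventh chord with root F.
VI43 on F implies F is the submediant; that puts the tonic at A, and the uppercase numeral fits minor mode.

A minor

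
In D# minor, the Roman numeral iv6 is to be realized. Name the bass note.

B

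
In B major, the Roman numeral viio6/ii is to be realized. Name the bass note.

D#

The applied chord viio6/ii is rooted on B#: B#-D#-F#.
The figure 6 means first inversion — the third is in the bass.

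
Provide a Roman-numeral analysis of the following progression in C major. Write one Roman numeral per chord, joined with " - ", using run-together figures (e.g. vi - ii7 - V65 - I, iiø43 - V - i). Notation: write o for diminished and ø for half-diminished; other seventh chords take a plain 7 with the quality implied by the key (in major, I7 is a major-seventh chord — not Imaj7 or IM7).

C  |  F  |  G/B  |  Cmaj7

C has root C, degree 1 in C major, so I.
F has root F, degree 4 in C major, so IV.
G/B: major triad on G = scale degree 5 → V6.
Cmaj7 has root C, degree 1 in C major, so I7.

I - IV - V6 - I7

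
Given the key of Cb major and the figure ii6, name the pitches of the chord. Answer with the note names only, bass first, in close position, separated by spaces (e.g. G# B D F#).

The numeral's case and figure indicate a minor triad. In Cb major its root, the supertonic, is Db.
That chord is spelled Db-Fb-Ab.
The figured bass 6 indicates first inversion, placing the third (Fb) in the bass: Fb-Ab-Db.

Fb Ab Db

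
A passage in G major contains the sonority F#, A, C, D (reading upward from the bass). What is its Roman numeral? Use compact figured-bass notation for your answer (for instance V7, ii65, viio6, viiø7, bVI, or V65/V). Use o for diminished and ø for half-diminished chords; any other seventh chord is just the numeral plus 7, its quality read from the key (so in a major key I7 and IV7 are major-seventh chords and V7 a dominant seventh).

V65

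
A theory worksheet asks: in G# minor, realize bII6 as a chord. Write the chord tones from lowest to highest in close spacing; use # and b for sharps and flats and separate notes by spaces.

C# E A

Scale degree 2 in G# minor is A#; lowering it a half step gives A. bII6 is the Neapolitan sixth — a major triad on the lowered second degree, here in its customary first inversion.
So the chord is A-C#-E, a major triad.
With the 6 figure the chord is in first inversion; from the bass C# upward in close position it reads C#-E-A.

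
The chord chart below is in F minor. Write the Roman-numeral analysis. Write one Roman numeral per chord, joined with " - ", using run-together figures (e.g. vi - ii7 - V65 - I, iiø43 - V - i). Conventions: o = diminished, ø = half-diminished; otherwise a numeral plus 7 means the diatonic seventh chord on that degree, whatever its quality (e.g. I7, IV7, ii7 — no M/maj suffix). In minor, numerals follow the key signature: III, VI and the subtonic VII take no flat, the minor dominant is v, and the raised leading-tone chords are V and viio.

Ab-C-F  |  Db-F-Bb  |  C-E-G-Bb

Ab-C-F: root F is the tonic; minor triad there is i6.
Db-F-Bb: minor triad on Bb = scale degree 4 → iv6.
C-E-G-Bb: root C is the dominant; dominant seventh chord there is V7.

i6 - iv6 - V7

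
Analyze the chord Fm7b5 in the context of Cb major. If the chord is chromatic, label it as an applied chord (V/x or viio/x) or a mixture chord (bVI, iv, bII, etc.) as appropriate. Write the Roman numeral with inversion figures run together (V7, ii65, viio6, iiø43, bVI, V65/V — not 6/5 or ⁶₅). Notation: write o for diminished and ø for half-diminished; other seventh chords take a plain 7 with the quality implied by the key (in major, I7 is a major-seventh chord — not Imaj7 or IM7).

The pitches F-Ab-Cb-Eb form a half-diminished seventh chord rooted on F.
F sits a half step below Gb (V in Cb major); a diminished chord there is the applied leading-tone chord of V.

viiø7/V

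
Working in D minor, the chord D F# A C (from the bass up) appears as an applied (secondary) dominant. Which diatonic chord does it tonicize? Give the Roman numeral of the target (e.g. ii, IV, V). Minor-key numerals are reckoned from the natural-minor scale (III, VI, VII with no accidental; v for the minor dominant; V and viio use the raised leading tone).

iv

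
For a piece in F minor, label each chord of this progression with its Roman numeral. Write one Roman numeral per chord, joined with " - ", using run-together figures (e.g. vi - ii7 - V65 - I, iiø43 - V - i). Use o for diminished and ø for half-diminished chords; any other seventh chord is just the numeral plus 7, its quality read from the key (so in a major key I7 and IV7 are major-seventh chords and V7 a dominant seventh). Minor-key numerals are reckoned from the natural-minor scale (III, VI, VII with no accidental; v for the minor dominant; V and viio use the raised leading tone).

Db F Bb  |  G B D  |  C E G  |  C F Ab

Db-F-Bb has root Bb, degree 4 in F minor, so iv6.
G-B-D: a major triad on G, the applied dominant of V → V/V.
C-E-G has root C, degree 5 in F minor, so V.
C-F-Ab has root F, degree 1 in F minor, so i64.

iv6 - V/V - V - i64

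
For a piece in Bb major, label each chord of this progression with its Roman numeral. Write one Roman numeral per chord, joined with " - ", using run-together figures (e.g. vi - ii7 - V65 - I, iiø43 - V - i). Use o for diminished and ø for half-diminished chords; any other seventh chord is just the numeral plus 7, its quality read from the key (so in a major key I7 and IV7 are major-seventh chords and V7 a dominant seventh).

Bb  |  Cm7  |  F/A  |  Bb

Bb has root Bb, degree 1 in Bb major, so I.
Cm7: root C is the supertonic; minor seventh chord there is ii7.
F/A: root F is the dominant; major triad there is V6.
Bb has root Bb, degree 1 in Bb major, so I.

I - ii7 - V6 - I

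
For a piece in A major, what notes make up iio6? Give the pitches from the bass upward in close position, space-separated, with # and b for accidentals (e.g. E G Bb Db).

D F B

iio6 is the diminished supertonic triad, borrowed from the parallel minor. In A major that root is B.
So the chord is B-D-F.
With the 6 figure the chord is in first inversion; from the bass D upward in close position it reads D-F-B.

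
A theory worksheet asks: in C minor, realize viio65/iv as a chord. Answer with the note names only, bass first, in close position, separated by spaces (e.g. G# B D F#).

G Bb Db E

The slash marks an applied leading-tone chord: viio of iv. In C minor, iv is F, so the leading tone to it is E, a half step below.
Building a fully diminished seventh chord on E gives E-G-Bb-Db.
With the 65 figure the chord is in first inversion; from the bass G upward in close position it reads G-Bb-Db-E.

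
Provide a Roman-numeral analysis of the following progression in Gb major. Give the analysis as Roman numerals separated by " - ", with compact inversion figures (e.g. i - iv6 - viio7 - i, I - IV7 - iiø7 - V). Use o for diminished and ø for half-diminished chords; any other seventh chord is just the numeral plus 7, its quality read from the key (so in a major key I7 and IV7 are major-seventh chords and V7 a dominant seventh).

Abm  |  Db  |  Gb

Abm: minor triad on Ab = scale degree 2 → ii.
Db: major triad on Db = scale degree 5 → V.
Gb: root Gb is the tonic; major triad there is I.

ii - V - I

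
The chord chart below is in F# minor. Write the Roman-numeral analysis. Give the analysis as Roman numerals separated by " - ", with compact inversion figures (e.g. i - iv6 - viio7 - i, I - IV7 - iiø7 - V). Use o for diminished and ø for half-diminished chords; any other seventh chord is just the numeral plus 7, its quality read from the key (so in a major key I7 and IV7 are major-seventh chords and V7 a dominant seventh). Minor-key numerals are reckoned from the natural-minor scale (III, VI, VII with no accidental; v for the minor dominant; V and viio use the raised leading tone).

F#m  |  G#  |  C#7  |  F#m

F#m: root F# is the tonic; minor triad there is i.
G# is the secondary dominant of V (major triad on G#): V/V.
C#7: dominant seventh chord on C# = scale degree 5 → V7.
F#m has root F#, degree 1 in F# minor, so i.

i - V/V - V7 - i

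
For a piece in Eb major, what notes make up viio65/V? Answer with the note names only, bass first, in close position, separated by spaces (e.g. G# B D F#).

The slash marks an applied leading-tone chord: viio of V. In Eb major, V is Bb, so the leading tone to it is A, a half step below.
Building a fully diminished seventh chord on A gives A-C-Eb-Gb.
The figured bass 65 indicates first inversion, placing the third (C) in the bass: C-Eb-Gb-A.

C Eb Gb A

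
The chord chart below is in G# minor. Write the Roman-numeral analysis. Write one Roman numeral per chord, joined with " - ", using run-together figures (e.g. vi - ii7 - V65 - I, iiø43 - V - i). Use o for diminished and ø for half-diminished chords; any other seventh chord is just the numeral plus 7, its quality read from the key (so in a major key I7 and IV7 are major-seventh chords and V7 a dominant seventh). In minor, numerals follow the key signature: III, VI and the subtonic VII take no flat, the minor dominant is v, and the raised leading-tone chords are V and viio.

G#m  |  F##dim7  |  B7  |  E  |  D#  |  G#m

G#m: root G# is the tonic; minor triad there is i.
F##dim7: root F## is the leading tone; fully diminished seventh chord there is viio7.
B7: a dominant seventh chord on B, the applied dominant of VI → V7/VI.
E: root E is the submediant; major triad there is VI.
D#: major triad on D# = scale degree 5 → V.
G#m: root G# is the tonic; minor triad there is i.

i - viio7 - V7/VI - VI - V - i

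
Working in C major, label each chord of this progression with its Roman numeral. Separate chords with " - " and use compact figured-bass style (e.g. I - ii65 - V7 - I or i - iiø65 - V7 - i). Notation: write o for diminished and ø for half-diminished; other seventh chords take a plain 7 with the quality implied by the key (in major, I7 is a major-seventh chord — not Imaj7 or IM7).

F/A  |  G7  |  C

F/A: major triad on F = scale degree 4 → IV6.
G7: dominant seventh chord on G = scale degree 5 → V7.
C: major triad on C = scale degree 1 → I.

IV6 - V7 - I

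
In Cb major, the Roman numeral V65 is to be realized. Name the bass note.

V in Cb major has root Gb; the chord is Gb-Bb-Db-Fb.
The figure 65 means first inversion — the third is in the bass.

Bb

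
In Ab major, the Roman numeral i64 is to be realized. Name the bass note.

Eb

i in Ab major has root Ab; the chord is Ab-Cb-Eb.
The figure 64 means second inversion — the fifth is in the bass.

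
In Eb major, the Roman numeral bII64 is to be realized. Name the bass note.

Cb

bII in Eb major has root Fb; the chord is Fb-Ab-Cb.
The figure 64 means second inversion — the fifth is in the bass.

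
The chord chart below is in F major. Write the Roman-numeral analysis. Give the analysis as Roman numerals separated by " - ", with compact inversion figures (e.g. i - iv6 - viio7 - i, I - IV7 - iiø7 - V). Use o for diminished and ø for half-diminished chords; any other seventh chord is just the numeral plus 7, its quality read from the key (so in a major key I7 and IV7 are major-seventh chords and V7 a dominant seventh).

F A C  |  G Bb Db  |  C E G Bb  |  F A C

I - iio - V7 - I

F-A-C has root F, degree 1 in F major, so I.
G-Bb-Db is non-diatonic — iio, a mixture chord from F minor.
C-E-G-Bb: root C is the dominant; dominant seventh chord there is V7.
F-A-C: major triad on F = scale degree 1 → I.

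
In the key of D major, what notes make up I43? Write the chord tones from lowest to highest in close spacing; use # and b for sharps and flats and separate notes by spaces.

In D major, the first degree is D, and the diatonic chord built there is a major seventh chord.
Stacking thirds from D gives D-F#-A-C#.
With the 43 figure the chord is in second inversion; from the bass A upward in close position it reads A-C#-D-F#.

A C# D F#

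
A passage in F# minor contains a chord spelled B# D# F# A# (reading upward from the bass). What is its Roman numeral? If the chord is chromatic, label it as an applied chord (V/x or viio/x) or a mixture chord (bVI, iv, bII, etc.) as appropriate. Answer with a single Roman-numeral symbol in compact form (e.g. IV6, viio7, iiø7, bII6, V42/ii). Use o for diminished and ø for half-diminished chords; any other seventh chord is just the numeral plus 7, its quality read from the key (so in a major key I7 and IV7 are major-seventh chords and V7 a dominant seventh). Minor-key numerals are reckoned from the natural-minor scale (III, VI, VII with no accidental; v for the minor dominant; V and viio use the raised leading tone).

Stacked in thirds the chord is B#-D#-F#-A#: a half-diminished seventh chord on B#.
B# sits a half step below C# (V in F# minor); a diminished chord there is the applied leading-tone chord of V.

viiø7/V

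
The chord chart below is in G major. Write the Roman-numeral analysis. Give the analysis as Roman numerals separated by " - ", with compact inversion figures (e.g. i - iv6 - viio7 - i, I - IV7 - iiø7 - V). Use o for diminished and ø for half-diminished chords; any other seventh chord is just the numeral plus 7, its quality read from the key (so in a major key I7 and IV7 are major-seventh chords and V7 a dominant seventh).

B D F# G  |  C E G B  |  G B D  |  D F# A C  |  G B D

B-D-F#-G: major seventh chord on G = scale degree 1 → I65.
C-E-G-B has root C, degree 4 in G major, so IV7.
G-B-D: root G is the tonic; major triad there is I.
D-F#-A-C has root D, degree 5 in G major, so V7.
G-B-D: major triad on G = scale degree 1 → I.

I65 - IV7 - I - V7 - I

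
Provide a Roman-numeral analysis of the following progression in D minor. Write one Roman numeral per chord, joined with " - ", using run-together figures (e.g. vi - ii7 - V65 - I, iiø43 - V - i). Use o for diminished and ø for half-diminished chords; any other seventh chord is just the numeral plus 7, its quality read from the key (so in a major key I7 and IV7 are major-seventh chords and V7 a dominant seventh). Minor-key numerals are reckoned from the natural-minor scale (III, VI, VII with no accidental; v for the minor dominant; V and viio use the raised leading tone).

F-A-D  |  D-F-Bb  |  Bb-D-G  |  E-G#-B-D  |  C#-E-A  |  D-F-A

i6 - VI6 - iv6 - V7/V - V6 - i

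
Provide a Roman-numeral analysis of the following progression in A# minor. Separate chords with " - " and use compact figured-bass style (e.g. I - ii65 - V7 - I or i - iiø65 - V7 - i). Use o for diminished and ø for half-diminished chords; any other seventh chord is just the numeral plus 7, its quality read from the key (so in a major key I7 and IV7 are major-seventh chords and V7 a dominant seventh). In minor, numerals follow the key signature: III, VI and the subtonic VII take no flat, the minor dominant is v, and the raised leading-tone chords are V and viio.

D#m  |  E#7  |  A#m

D#m has root D#, degree 4 in A# minor, so iv.
E#7 has root E#, degree 5 in A# minor, so V7.
A#m: minor triad on A# = scale degree 1 → i.

iv - V7 - i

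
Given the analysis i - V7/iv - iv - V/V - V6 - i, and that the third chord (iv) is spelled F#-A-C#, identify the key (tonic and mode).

iv is given as F#-A-C# — a minor triad with root F#.
iv on F# implies F# is the subdominant; that puts the tonic at C#, and the lowercase numeral fits minor mode.

C# minor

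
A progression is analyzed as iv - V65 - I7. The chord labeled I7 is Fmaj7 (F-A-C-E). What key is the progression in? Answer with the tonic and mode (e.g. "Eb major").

I7 is given as F-A-C-E — a major seventh chord with root F.
If F is scale degree 1 and the mode makes that degree carry a major seventh chord, the tonic is F and the mode is major.

F major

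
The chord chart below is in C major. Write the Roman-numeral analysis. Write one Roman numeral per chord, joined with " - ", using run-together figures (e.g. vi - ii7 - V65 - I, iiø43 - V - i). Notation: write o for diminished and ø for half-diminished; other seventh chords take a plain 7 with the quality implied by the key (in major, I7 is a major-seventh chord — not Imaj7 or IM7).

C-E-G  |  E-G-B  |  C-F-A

C-E-G has root C, degree 1 in C major, so I.
E-G-B: root E is the mediant; minor triad there is iii.
C-F-A: root F is the subdominant; major triad there is IV64.

I - iii - IV64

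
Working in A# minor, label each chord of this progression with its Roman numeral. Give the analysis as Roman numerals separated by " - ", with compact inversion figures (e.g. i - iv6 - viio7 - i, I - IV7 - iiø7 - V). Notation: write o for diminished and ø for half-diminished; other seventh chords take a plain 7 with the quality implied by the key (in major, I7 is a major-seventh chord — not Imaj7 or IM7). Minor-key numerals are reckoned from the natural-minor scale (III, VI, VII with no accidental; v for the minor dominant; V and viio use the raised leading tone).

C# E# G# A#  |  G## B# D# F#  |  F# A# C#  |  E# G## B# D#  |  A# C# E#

C#-E#-G#-A#: minor seventh chord on A# = scale degree 1 → i65.
G##-B#-D#-F# has root G##, degree 7 in A# minor, so viio7.
F#-A#-C#: root F# is the submediant; major triad there is VI.
E#-G##-B#-D#: root E# is the dominant; dominant seventh chord there is V7.
A#-C#-E#: root A# is the tonic; minor triad there is i.

i65 - viio7 - VI - V7 - i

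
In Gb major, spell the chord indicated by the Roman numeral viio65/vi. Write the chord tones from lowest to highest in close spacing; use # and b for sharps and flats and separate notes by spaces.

F Ab Cb D

The slash marks an applied leading-tone chord: viio of vi. In Gb major, vi is Eb, so the leading tone to it is D, a half step below.
Building a fully diminished seventh chord on D gives D-F-Ab-Cb.
The figured bass 65 indicates first inversion, placing the third (F) in the bass: F-Ab-Cb-D.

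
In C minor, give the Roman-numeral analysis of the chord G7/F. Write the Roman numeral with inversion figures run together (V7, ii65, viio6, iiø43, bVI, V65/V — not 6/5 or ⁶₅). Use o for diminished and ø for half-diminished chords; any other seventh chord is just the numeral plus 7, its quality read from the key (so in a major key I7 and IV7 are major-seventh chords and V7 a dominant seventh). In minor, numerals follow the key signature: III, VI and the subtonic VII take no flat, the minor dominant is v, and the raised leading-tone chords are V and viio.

V42

Stacked in thirds the chord is G-B-D-F: a dominant seventh chord on G.
G is scale degree 5 in C minor, and a dominant seventh chord on that degree is written V7.
With F in the bass the chord is in third inversion, so the figured bass is 42.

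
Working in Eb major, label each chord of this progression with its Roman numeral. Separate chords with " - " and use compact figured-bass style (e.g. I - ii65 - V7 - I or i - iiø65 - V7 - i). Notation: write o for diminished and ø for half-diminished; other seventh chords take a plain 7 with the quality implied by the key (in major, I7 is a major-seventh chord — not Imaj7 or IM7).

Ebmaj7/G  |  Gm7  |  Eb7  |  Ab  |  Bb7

I65 - iii7 - V7/IV - IV - V7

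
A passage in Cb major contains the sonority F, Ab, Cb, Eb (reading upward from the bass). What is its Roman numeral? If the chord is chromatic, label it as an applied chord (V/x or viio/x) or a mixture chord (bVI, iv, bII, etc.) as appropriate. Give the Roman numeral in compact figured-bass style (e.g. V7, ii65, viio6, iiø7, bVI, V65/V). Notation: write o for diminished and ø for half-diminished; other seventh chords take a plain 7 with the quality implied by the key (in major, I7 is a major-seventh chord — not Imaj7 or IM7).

viiø7/V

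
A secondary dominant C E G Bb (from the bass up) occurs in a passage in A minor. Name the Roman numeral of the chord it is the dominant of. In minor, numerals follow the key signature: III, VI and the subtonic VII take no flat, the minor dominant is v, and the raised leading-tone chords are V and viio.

The chord is a dominant seventh chord on C.
A dominant resolves down a perfect fifth: C → F. In A minor, F is scale degree 6, i.e. VI.

VI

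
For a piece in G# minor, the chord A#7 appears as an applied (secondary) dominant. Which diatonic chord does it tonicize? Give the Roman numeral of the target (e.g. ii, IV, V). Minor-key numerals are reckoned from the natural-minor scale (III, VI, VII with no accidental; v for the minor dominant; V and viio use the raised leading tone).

The chord is a dominant seventh chord on A#.
A dominant resolves down a perfect fifth: A# → D#. In G# minor, D# is scale degree 5, i.e. V.

V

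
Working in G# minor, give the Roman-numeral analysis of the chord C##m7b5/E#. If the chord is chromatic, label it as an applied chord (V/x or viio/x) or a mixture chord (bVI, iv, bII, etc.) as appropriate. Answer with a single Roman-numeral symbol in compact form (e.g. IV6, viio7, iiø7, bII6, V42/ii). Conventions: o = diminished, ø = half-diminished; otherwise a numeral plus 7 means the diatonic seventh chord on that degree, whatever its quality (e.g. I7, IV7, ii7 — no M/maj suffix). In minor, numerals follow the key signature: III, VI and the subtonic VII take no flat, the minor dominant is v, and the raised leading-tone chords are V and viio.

viiø65/V

Stacked in thirds the chord is C##-E#-G#-B#: a half-diminished seventh chord on C##.
C## sits a half step below D# (V in G# minor); a diminished chord there is the applied leading-tone chord of V.
With E# in the bass the chord is in first inversion, so the figured bass is 65.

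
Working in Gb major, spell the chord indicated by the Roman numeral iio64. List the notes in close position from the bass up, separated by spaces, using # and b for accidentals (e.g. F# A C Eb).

Ebb Ab Cb

Scale degree 2 in Gb major is Ab; here the chord built on it is altered to a diminished triad. iio64 is the diminished supertonic triad, borrowed from the parallel minor.
So the chord is Ab-Cb-Ebb, a diminished triad.
With the 64 figure the chord is in second inversion; from the bass Ebb upward in close position it reads Ebb-Ab-Cb.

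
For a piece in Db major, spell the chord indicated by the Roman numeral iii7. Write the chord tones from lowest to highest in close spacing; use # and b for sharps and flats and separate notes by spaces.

The numeral's case and figure indicate a minor seventh chord. In Db major its root, the third degree, is F.
Stacking thirds from F gives F-Ab-C-Eb.

F Ab C Eb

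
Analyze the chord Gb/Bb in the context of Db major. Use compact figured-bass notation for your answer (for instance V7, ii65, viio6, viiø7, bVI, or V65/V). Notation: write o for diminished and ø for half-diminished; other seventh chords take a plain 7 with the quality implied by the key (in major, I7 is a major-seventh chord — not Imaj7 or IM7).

The pitches Gb-Bb-Db form a major triad rooted on Gb.
In Db major, Gb is the subdominant; the diatonic major triad there is IV.
With Bb in the bass the chord is in first inversion, so the figured bass is 6.

IV6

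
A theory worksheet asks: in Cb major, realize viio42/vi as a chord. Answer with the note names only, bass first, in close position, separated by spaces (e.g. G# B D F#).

Fb G Bb Db

viio42/vi is a secondary leading-tone chord. The target vi is Ab in Cb major; the applied chord is rooted a semitone below, on G.
Building a fully diminished seventh chord on G gives G-Bb-Db-Fb.
The figured bass 42 indicates third inversion, placing the seventh (Fb) in the bass: Fb-G-Bb-Db.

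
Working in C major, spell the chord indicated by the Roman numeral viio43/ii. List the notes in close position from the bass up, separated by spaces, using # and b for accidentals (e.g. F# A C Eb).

G Bb C# E

The slash marks an applied leading-tone chord: viio of ii. In C major, ii is D, so the leading tone to it is C#, a half step below.
Building a fully diminished seventh chord on C# gives C#-E-G-Bb.
The figured bass 43 indicates second inversion, placing the fifth (G) in the bass: G-Bb-C#-E.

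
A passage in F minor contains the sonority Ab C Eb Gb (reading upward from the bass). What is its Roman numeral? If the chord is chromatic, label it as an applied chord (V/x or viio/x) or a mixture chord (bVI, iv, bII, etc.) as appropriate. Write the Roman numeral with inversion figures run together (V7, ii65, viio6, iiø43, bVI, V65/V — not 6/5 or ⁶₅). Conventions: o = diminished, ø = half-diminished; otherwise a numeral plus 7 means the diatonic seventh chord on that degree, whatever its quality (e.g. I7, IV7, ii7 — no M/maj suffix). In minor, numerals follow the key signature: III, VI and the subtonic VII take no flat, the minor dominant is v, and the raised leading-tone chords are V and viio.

The pitches Ab-C-Eb-Gb form a dominant seventh chord rooted on Ab.
Ab is not a diatonic chord root with this quality in F minor, but it lies a perfect fifth above Db (VI), so the chord functions as an applied dominant of VI.

V7/VI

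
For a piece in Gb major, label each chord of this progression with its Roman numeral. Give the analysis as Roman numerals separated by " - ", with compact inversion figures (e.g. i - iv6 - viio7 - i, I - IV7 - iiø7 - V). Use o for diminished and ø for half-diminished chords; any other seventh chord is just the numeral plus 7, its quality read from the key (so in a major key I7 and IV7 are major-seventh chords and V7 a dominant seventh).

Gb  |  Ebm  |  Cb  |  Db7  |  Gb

I - vi - IV - V7 - I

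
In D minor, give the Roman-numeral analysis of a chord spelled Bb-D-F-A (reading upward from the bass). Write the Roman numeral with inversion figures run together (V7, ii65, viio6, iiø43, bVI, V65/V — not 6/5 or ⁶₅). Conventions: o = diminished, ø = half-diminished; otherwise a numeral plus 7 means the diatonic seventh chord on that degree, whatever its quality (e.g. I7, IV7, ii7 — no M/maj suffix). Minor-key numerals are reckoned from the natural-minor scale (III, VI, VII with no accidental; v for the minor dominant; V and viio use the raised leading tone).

VI7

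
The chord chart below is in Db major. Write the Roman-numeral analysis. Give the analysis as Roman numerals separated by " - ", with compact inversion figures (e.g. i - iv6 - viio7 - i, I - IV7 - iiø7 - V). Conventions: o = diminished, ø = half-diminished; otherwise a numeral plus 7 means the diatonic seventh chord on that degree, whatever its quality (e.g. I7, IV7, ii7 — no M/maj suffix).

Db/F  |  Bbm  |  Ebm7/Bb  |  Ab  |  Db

I6 - vi - ii43 - V - I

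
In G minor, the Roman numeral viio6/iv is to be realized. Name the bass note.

D

The applied chord viio6/iv is rooted on B: B-D-F.
The figure 6 means first inversion — the third is in the bass.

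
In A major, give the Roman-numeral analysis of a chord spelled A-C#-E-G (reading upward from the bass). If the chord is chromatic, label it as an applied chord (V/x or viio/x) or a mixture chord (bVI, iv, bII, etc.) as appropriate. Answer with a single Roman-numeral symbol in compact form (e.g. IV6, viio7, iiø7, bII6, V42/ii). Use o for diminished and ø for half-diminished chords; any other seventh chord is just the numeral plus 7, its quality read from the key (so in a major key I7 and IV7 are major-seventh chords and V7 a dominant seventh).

The pitches A-C#-E-G form a dominant seventh chord rooted on A.
A is not a diatonic chord root with this quality in A major, but it lies a perfect fifth above D (IV), so the chord functions as an applied dominant of IV.

V7/IV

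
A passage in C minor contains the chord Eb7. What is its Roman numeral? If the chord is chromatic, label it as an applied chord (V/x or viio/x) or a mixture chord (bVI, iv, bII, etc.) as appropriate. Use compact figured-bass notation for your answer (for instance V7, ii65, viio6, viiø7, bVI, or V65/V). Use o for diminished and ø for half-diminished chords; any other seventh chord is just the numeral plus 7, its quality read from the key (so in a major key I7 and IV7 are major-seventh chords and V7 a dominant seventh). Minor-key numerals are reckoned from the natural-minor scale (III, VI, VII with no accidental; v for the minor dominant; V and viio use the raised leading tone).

The pitches Eb-G-Bb-Db form a dominant seventh chord rooted on Eb.
Eb is not a diatonic chord root with this quality in C minor, but it lies a perfect fifth above Ab (VI), so the chord functions as an applied dominant of VI.

V7/VI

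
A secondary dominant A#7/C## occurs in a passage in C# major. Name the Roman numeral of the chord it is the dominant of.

ii

The chord is a dominant seventh chord on A#.
A dominant resolves down a perfect fifth: A# → D#. In C# major, D# is scale degree 2, i.e. ii.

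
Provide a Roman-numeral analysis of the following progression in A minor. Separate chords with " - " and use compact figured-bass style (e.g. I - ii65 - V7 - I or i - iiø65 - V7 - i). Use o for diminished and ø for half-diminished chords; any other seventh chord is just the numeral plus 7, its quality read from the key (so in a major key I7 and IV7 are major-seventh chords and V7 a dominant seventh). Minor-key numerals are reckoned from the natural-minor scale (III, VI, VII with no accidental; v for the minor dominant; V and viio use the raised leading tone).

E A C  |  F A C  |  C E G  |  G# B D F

E-A-C has root A, degree 1 in A minor, so i64.
F-A-C has root F, degree 6 in A minor, so VI.
C-E-G: root C is the mediant; major triad there is III.
G#-B-D-F: root G# is the leading tone; fully diminished seventh chord there is viio7.

i64 - VI - III - viio7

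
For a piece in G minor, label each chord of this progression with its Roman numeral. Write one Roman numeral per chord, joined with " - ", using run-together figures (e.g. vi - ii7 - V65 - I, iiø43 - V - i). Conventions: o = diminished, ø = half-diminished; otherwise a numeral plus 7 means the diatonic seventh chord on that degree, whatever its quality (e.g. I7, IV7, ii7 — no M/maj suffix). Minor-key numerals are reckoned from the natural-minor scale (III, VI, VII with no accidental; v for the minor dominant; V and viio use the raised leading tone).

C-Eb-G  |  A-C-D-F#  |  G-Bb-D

C-Eb-G has root C, degree 4 in G minor, so iv.
A-C-D-F# has root D, degree 5 in G minor, so V43.
G-Bb-D has root G, degree 1 in G minor, so i.

iv - V43 - i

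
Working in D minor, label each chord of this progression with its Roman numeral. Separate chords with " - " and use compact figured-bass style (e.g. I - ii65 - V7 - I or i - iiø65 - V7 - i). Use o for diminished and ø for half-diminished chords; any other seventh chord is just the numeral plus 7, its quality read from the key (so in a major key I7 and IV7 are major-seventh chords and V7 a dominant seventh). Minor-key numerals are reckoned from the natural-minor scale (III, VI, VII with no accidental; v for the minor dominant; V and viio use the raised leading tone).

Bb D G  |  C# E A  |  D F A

Bb-D-G has root G, degree 4 in D minor, so iv6.
C#-E-A: root A is the dominant; major triad there is V6.
D-F-A: root D is the tonic; minor triad there is i.

iv6 - V6 - i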